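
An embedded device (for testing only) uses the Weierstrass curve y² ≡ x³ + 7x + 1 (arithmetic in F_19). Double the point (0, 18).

tangent at (0, 18): λ = (3·0² + 7)/(2·18) ≡ 7/17. 17⁻¹ ≡ 9 (mod 19) since 17·9 = 153 ≡ 1, so λ ≡ 7·9 ≡ 6.
  x = λ² - 0 - 0 = 36 - 0 ≡ 17; y = λ·(0 - 17) - 18 ≡ 13. → (17, 13)

(17, 13)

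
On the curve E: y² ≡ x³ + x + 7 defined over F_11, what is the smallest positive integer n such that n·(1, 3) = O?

2P: tangent at (1, 3): λ = (3·1² + 1)/(2·3) ≡ 4/6. 6⁻¹ ≡ 2 (mod 11) since 6·2 = 12 ≡ 1, so λ ≡ 4·2 ≡ 8.
  x = λ² - 1 - 1 = 64 - 2 ≡ 7; y = λ·(1 - 7) - 3 ≡ 4. → (7, 4)
3P: (7, 4) + (1, 3). λ = (3 - 4)/(1 - 7) ≡ 10/5 mod 11. 5⁻¹ ≡ 9 (mod 11), so λ ≡ 2.
  x = λ² - 7 - 1 = 4 - 8 ≡ 7; y = λ·(7 - 7) - 4 ≡ 7. → (7, 7)
4P: (7, 7) + (1, 3). λ = (3 - 7)/(1 - 7) ≡ 7/5 mod 11. 5⁻¹ ≡ 9 (mod 11) since 5·9 = 45 ≡ 1, so λ ≡ 8.
  x = λ² - 7 - 1 = 64 - 8 ≡ 1; y = λ·(7 - 1) - 7 ≡ 8. → (1, 8)
5P: (1, 8) + (1, 3): same x and y₁ ≡ -y₂, so the sum is O.
5P = O, so the order is 5.

5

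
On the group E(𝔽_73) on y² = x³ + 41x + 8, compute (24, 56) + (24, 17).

The two points share x = 24 and their y-coordinates satisfy 56 + 17 ≡ 0 (mod 73), so they are inverses. Their sum is O.

O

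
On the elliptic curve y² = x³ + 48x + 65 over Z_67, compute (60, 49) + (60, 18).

The two points share x = 60 and their y-coordinates satisfy 49 + 18 ≡ 0 (mod 67), so they are inverses. Their sum is O.

O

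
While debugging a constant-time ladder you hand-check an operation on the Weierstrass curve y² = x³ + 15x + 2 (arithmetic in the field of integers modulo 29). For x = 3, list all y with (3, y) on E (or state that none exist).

4, 25

x³ + 15x + 2 = 74 ≡ 16 (mod 29).
Square roots of 16 mod 29: 4 and 25 (since 4² = 16 ≡ 16).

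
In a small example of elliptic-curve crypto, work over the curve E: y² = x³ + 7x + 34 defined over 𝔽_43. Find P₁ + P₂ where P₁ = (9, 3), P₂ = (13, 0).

(9, 3) + (13, 0). λ = (0 - 3)/(13 - 9) ≡ 40/4 mod 43. 4⁻¹ ≡ 11 (mod 43), so λ ≡ 10.
  x = λ² - 9 - 13 = 100 - 22 ≡ 35; y = λ·(9 - 35) - 3 ≡ 38. → (35, 38)

(35, 38)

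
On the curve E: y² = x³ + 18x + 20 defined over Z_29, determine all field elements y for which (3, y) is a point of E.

x³ + 18x + 20 = 101 ≡ 14 (mod 29).
14 is a non-residue mod 29; no y exists.

none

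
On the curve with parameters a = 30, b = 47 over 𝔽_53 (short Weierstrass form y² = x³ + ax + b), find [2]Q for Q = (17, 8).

tangent at (17, 8): λ = (3·17² + 30)/(2·8) ≡ 49/16. 16⁻¹ ≡ 10 (mod 53), so λ ≡ 49·10 ≡ 13.
  x = λ² - 17 - 17 = 169 - 34 ≡ 29; y = λ·(17 - 29) - 8 ≡ 48. → (29, 48)

(29, 48)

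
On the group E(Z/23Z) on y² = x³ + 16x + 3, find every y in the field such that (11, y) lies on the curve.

none

x³ + 16x + 3 = 1510 ≡ 15 (mod 23).
15 is a non-residue mod 23; no y exists.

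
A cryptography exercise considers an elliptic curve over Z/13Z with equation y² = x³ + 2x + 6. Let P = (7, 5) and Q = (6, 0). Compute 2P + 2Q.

(3, 0)

First 2P:
Repeated addition: build up to 2P.
2P: tangent at (7, 5): λ = (3·7² + 2)/(2·5) ≡ 6/10. 10⁻¹ ≡ 4 (mod 13), so λ ≡ 6·4 ≡ 11.
  x = λ² - 7 - 7 = 121 - 14 ≡ 3; y = λ·(7 - 3) - 5 ≡ 0. → (3, 0)
2P = (3, 0).
Next 2Q:
Repeated addition: build up to 2Q.
2Q: (6, 0) + (6, 0): same x and y₁ ≡ -y₂, so the sum is O.
2Q = O.
Finally 2P + 2Q:
(3, 0) + O = (3, 0) (identity).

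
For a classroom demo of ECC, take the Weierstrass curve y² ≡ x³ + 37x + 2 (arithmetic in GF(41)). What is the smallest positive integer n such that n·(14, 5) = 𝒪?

2P: tangent at (14, 5): λ = (3·14² + 37)/(2·5) ≡ 10/10. 10⁻¹ ≡ 37 (mod 41) since 10·37 = 370 ≡ 1, so λ ≡ 10·37 ≡ 1.
  x = λ² - 14 - 14 = 1 - 28 ≡ 14; y = λ·(14 - 14) - 5 ≡ 36. → (14, 36)
3P: (14, 36) + (14, 5): same x and y₁ ≡ -y₂, so the sum is 𝒪.
3P = 𝒪, so the order is 3.

3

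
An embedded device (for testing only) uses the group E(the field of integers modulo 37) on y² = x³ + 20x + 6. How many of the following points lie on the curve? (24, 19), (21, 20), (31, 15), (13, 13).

4

(24, 19): 19² ≡ 28, rhs ≡ 28 → on.
(21, 20): 20² ≡ 30, rhs ≡ 30 → on.
(31, 15): 15² ≡ 3, rhs ≡ 3 → on.
(13, 13): 13² ≡ 21, rhs ≡ 21 → on.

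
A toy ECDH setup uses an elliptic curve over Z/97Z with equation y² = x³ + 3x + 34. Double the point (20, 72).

(54, 36)

tangent at (20, 72): λ = (3·20² + 3)/(2·72) ≡ 39/47. 47⁻¹ ≡ 64 (mod 97), so λ ≡ 39·64 ≡ 71.
  x = λ² - 20 - 20 = 5041 - 40 ≡ 54; y = λ·(20 - 54) - 72 ≡ 36. → (54, 36)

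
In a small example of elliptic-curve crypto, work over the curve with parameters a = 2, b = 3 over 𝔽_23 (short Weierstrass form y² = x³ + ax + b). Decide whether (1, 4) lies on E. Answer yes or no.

y² = 4² ≡ 16; x³ + 2x + 3 = 6 ≡ 6 (mod 23). 16 ≠ 6.

no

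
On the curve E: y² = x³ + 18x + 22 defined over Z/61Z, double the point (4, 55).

(7, 53)

tangent at (4, 55): λ = (3·4² + 18)/(2·55) ≡ 5/49. 49⁻¹ ≡ 5 (mod 61), so λ ≡ 5·5 ≡ 25.
  x = λ² - 4 - 4 = 625 - 8 ≡ 7; y = λ·(4 - 7) - 55 ≡ 53. → (7, 53)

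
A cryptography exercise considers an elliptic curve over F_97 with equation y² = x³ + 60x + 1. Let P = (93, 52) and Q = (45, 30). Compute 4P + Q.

First 4P:
Double-and-add on 4 = (100)₂. Start with P = (93, 52) for the leading 1-bit.
double: tangent at (93, 52): λ = (3·93² + 60)/(2·52) ≡ 11/7. 7⁻¹ ≡ 14 (mod 97), so λ ≡ 11·14 ≡ 57.
  x = λ² - 93 - 93 = 3249 - 186 ≡ 56; y = λ·(93 - 56) - 52 ≡ 20. → (56, 20)
double: tangent at (56, 20): λ = (3·56² + 60)/(2·20) ≡ 59/40. 40⁻¹ ≡ 17 (mod 97) since 40·17 = 680 ≡ 1, so λ ≡ 59·17 ≡ 33.
  x = λ² - 56 - 56 = 1089 - 112 ≡ 7; y = λ·(56 - 7) - 20 ≡ 45. → (7, 45)
4P = (7, 45).
Finally 4P + Q:
(7, 45) + (45, 30). λ = (30 - 45)/(45 - 7) ≡ 82/38 mod 97. 38⁻¹ ≡ 23 (mod 97), so λ ≡ 43.
  x = λ² - 7 - 45 = 1849 - 52 ≡ 51; y = λ·(7 - 51) - 45 ≡ 3. → (51, 3)

(51, 3)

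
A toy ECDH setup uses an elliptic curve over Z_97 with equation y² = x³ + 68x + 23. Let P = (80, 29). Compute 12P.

(11, 29)

Double-and-add on 12 = (1100)₂. Start with P = (80, 29) for the leading 1-bit.
double: tangent at (80, 29): λ = (3·80² + 68)/(2·29) ≡ 62/58. 58⁻¹ ≡ 92 (mod 97) since 58·92 = 5336 ≡ 1, so λ ≡ 62·92 ≡ 78.
  x = λ² - 80 - 80 = 6084 - 160 ≡ 7; y = λ·(80 - 7) - 29 ≡ 39. → (7, 39)
add P: (7, 39) + (80, 29). λ = (29 - 39)/(80 - 7) ≡ 87/73 mod 97. 73⁻¹ ≡ 4 (mod 97), so λ ≡ 57.
  x = λ² - 7 - 80 = 3249 - 87 ≡ 58; y = λ·(7 - 58) - 39 ≡ 61. → (58, 61)
double: tangent at (58, 61): λ = (3·58² + 68)/(2·61) ≡ 72/25. 25⁻¹ ≡ 66 (mod 97), so λ ≡ 72·66 ≡ 96.
  x = λ² - 58 - 58 = 9216 - 116 ≡ 79; y = λ·(58 - 79) - 61 ≡ 57. → (79, 57)
double: tangent at (79, 57): λ = (3·79² + 68)/(2·57) ≡ 70/17. 17⁻¹ ≡ 40 (mod 97), so λ ≡ 70·40 ≡ 84.
  x = λ² - 79 - 79 = 7056 - 158 ≡ 11; y = λ·(79 - 11) - 57 ≡ 29. → (11, 29)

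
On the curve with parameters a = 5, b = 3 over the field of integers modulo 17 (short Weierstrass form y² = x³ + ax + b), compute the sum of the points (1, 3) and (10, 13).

(15, 6)

(1, 3) + (10, 13). λ = (13 - 3)/(10 - 1) ≡ 10/9 mod 17. 9⁻¹ ≡ 2 (mod 17) since 9·2 = 18 ≡ 1, so λ ≡ 3.
  x = λ² - 1 - 10 = 9 - 11 ≡ 15; y = λ·(1 - 15) - 3 ≡ 6. → (15, 6)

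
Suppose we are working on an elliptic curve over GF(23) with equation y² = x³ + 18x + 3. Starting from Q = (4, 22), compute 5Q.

O

Repeated addition: build up to 5Q.
2Q: tangent at (4, 22): λ = (3·4² + 18)/(2·22) ≡ 20/21. 21⁻¹ ≡ 11 (mod 23), so λ ≡ 20·11 ≡ 13.
  x = λ² - 4 - 4 = 169 - 8 ≡ 0; y = λ·(4 - 0) - 22 ≡ 7. → (0, 7)
3Q: (0, 7) + (4, 22). λ = (22 - 7)/(4 - 0) ≡ 15/4 mod 23. 4⁻¹ ≡ 6 (mod 23) since 4·6 = 24 ≡ 1, so λ ≡ 21.
  x = λ² - 0 - 4 = 441 - 4 ≡ 0; y = λ·(0 - 0) - 7 ≡ 16. → (0, 16)
4Q: (0, 16) + (4, 22). λ = (22 - 16)/(4 - 0) ≡ 6/4 mod 23. 4⁻¹ ≡ 6 (mod 23), so λ ≡ 13.
  x = λ² - 0 - 4 = 169 - 4 ≡ 4; y = λ·(0 - 4) - 16 ≡ 1. → (4, 1)
5Q: (4, 1) + (4, 22): same x and y₁ ≡ -y₂, so the sum is 𝒪.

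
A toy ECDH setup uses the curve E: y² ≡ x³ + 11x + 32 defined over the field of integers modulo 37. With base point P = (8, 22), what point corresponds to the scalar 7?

Repeated addition: build up to 7P.
2P: tangent at (8, 22): λ = (3·8² + 11)/(2·22) ≡ 18/7. 7⁻¹ ≡ 16 (mod 37), so λ ≡ 18·16 ≡ 29.
  x = λ² - 8 - 8 = 841 - 16 ≡ 11; y = λ·(8 - 11) - 22 ≡ 2. → (11, 2)
3P: (11, 2) + (8, 22). λ = (22 - 2)/(8 - 11) ≡ 20/34 mod 37. 34⁻¹ ≡ 12 (mod 37), so λ ≡ 18.
  x = λ² - 11 - 8 = 324 - 19 ≡ 9; y = λ·(11 - 9) - 2 ≡ 34. → (9, 34)
4P: (9, 34) + (8, 22). λ = (22 - 34)/(8 - 9) ≡ 25/36 mod 37. 36⁻¹ ≡ 36 (mod 37) since 36·36 = 1296 ≡ 1, so λ ≡ 12.
  x = λ² - 9 - 8 = 144 - 17 ≡ 16; y = λ·(9 - 16) - 34 ≡ 30. → (16, 30)
5P: (16, 30) + (8, 22). λ = (22 - 30)/(8 - 16) ≡ 29/29 mod 37. 29⁻¹ ≡ 23 (mod 37), so λ ≡ 1.
  x = λ² - 16 - 8 = 1 - 24 ≡ 14; y = λ·(16 - 14) - 30 ≡ 9. → (14, 9)
6P: (14, 9) + (8, 22). λ = (22 - 9)/(8 - 14) ≡ 13/31 mod 37. 31⁻¹ ≡ 6 (mod 37) since 31·6 = 186 ≡ 1, so λ ≡ 4.
  x = λ² - 14 - 8 = 16 - 22 ≡ 31; y = λ·(14 - 31) - 9 ≡ 34. → (31, 34)
7P: (31, 34) + (8, 22). λ = (22 - 34)/(8 - 31) ≡ 25/14 mod 37. 14⁻¹ ≡ 8 (mod 37), so λ ≡ 15.
  x = λ² - 31 - 8 = 225 - 39 ≡ 1; y = λ·(31 - 1) - 34 ≡ 9. → (1, 9)

(1, 9)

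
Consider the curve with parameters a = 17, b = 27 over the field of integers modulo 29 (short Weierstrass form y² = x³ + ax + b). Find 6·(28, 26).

(23, 17)

Write G = (28, 26).
Repeated addition: build up to 6G.
2G: tangent at (28, 26): λ = (3·28² + 17)/(2·26) ≡ 20/23. 23⁻¹ ≡ 24 (mod 29), so λ ≡ 20·24 ≡ 16.
  x = λ² - 28 - 28 = 256 - 56 ≡ 26; y = λ·(28 - 26) - 26 ≡ 6. → (26, 6)
3G: (26, 6) + (28, 26). λ = (26 - 6)/(28 - 26) ≡ 20/2 mod 29. 2⁻¹ ≡ 15 (mod 29), so λ ≡ 10.
  x = λ² - 26 - 28 = 100 - 54 ≡ 17; y = λ·(26 - 17) - 6 ≡ 26. → (17, 26)
4G: (17, 26) + (28, 26). λ = (26 - 26)/(28 - 17) ≡ 0/11 mod 29. 11⁻¹ ≡ 8 (mod 29), so λ ≡ 0.
  x = λ² - 17 - 28 = 0 - 45 ≡ 13; y = λ·(17 - 13) - 26 ≡ 3. → (13, 3)
5G: (13, 3) + (28, 26). λ = (26 - 3)/(28 - 13) ≡ 23/15 mod 29. 15⁻¹ ≡ 2 (mod 29), so λ ≡ 17.
  x = λ² - 13 - 28 = 289 - 41 ≡ 16; y = λ·(13 - 16) - 3 ≡ 4. → (16, 4)
6G: (16, 4) + (28, 26). λ = (26 - 4)/(28 - 16) ≡ 22/12 mod 29. 12⁻¹ ≡ 17 (mod 29) since 12·17 = 204 ≡ 1, so λ ≡ 26.
  x = λ² - 16 - 28 = 676 - 44 ≡ 23; y = λ·(16 - 23) - 4 ≡ 17. → (23, 17)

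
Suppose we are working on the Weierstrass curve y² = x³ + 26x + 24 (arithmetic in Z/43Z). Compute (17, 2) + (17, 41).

The two points share x = 17 and their y-coordinates satisfy 2 + 41 ≡ 0 (mod 43), so they are inverses. Their sum is the point at infinity.

O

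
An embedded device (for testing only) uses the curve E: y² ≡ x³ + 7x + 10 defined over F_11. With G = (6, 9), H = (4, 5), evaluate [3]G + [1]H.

First 3G:
Repeated addition: build up to 3G.
2G: tangent at (6, 9): λ = (3·6² + 7)/(2·9) ≡ 5/7. 7⁻¹ ≡ 8 (mod 11) since 7·8 = 56 ≡ 1, so λ ≡ 5·8 ≡ 7.
  x = λ² - 6 - 6 = 49 - 12 ≡ 4; y = λ·(6 - 4) - 9 ≡ 5. → (4, 5)
3G: (4, 5) + (6, 9). λ = (9 - 5)/(6 - 4) ≡ 4/2 mod 11. 2⁻¹ ≡ 6 (mod 11), so λ ≡ 2.
  x = λ² - 4 - 6 = 4 - 10 ≡ 5; y = λ·(4 - 5) - 5 ≡ 4. → (5, 4)
3G = (5, 4).
Finally 3G + H:
(5, 4) + (4, 5). λ = (5 - 4)/(4 - 5) ≡ 1/10 mod 11. 10⁻¹ ≡ 10 (mod 11), so λ ≡ 10.
  x = λ² - 5 - 4 = 100 - 9 ≡ 3; y = λ·(5 - 3) - 4 ≡ 5. → (3, 5)

(3, 5)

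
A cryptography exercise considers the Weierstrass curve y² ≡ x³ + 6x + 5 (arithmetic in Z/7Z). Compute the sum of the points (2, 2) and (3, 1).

(2, 2) + (3, 1). λ = (1 - 2)/(3 - 2) ≡ 6/1 mod 7. 1⁻¹ ≡ 1 (mod 7), so λ ≡ 6.
  x = λ² - 2 - 3 = 36 - 5 ≡ 3; y = λ·(2 - 3) - 2 ≡ 6. → (3, 6)

(3, 6)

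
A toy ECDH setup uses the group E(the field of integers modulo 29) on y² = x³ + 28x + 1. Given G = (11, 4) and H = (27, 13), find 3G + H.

(17, 24)

First 3G:
Repeated addition: build up to 3G.
2G: tangent at (11, 4): λ = (3·11² + 28)/(2·4) ≡ 14/8. 8⁻¹ ≡ 11 (mod 29) since 8·11 = 88 ≡ 1, so λ ≡ 14·11 ≡ 9.
  x = λ² - 11 - 11 = 81 - 22 ≡ 1; y = λ·(11 - 1) - 4 ≡ 28. → (1, 28)
3G: (1, 28) + (11, 4). λ = (4 - 28)/(11 - 1) ≡ 5/10 mod 29. 10⁻¹ ≡ 3 (mod 29), so λ ≡ 15.
  x = λ² - 1 - 11 = 225 - 12 ≡ 10; y = λ·(1 - 10) - 28 ≡ 11. → (10, 11)
3G = (10, 11).
Finally 3G + H:
(10, 11) + (27, 13). λ = (13 - 11)/(27 - 10) ≡ 2/17 mod 29. 17⁻¹ ≡ 12 (mod 29), so λ ≡ 24.
  x = λ² - 10 - 27 = 576 - 37 ≡ 17; y = λ·(10 - 17) - 11 ≡ 24. → (17, 24)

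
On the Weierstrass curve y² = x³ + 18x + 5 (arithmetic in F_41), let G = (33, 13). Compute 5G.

Repeated addition: build up to 5G.
2G: tangent at (33, 13): λ = (3·33² + 18)/(2·13) ≡ 5/26. 26⁻¹ ≡ 30 (mod 41) since 26·30 = 780 ≡ 1, so λ ≡ 5·30 ≡ 27.
  x = λ² - 33 - 33 = 729 - 66 ≡ 7; y = λ·(33 - 7) - 13 ≡ 33. → (7, 33)
3G: (7, 33) + (33, 13). λ = (13 - 33)/(33 - 7) ≡ 21/26 mod 41. 26⁻¹ ≡ 30 (mod 41), so λ ≡ 15.
  x = λ² - 7 - 33 = 225 - 40 ≡ 21; y = λ·(7 - 21) - 33 ≡ 3. → (21, 3)
4G: (21, 3) + (33, 13). λ = (13 - 3)/(33 - 21) ≡ 10/12 mod 41. 12⁻¹ ≡ 24 (mod 41) since 12·24 = 288 ≡ 1, so λ ≡ 35.
  x = λ² - 21 - 33 = 1225 - 54 ≡ 23; y = λ·(21 - 23) - 3 ≡ 9. → (23, 9)
5G: (23, 9) + (33, 13). λ = (13 - 9)/(33 - 23) ≡ 4/10 mod 41. 10⁻¹ ≡ 37 (mod 41) since 10·37 = 370 ≡ 1, so λ ≡ 25.
  x = λ² - 23 - 33 = 625 - 56 ≡ 36; y = λ·(23 - 36) - 9 ≡ 35. → (36, 35)

(36, 35)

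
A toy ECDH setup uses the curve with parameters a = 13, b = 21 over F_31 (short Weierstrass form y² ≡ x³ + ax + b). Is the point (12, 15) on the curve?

no

y² = 15² ≡ 8; x³ + 13x + 21 = 1905 ≡ 14 (mod 31). 8 ≠ 14.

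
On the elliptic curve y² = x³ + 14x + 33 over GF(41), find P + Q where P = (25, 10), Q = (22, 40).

(12, 24)

(25, 10) + (22, 40). λ = (40 - 10)/(22 - 25) ≡ 30/38 mod 41. 38⁻¹ ≡ 27 (mod 41), so λ ≡ 31.
  x = λ² - 25 - 22 = 961 - 47 ≡ 12; y = λ·(25 - 12) - 10 ≡ 24. → (12, 24)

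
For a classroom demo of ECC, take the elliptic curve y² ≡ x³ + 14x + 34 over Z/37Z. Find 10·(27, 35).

(2, 12)

Write Q = (27, 35).
Double-and-add on 10 = (1010)₂. Start with Q = (27, 35) for the leading 1-bit.
double: tangent at (27, 35): λ = (3·27² + 14)/(2·35) ≡ 18/33. 33⁻¹ ≡ 9 (mod 37) since 33·9 = 297 ≡ 1, so λ ≡ 18·9 ≡ 14.
  x = λ² - 27 - 27 = 196 - 54 ≡ 31; y = λ·(27 - 31) - 35 ≡ 20. → (31, 20)
double: tangent at (31, 20): λ = (3·31² + 14)/(2·20) ≡ 11/3. 3⁻¹ ≡ 25 (mod 37), so λ ≡ 11·25 ≡ 16.
  x = λ² - 31 - 31 = 256 - 62 ≡ 9; y = λ·(31 - 9) - 20 ≡ 36. → (9, 36)
add Q: (9, 36) + (27, 35). λ = (35 - 36)/(27 - 9) ≡ 36/18 mod 37. 18⁻¹ ≡ 35 (mod 37) since 18·35 = 630 ≡ 1, so λ ≡ 2.
  x = λ² - 9 - 27 = 4 - 36 ≡ 5; y = λ·(9 - 5) - 36 ≡ 9. → (5, 9)
double: tangent at (5, 9): λ = (3·5² + 14)/(2·9) ≡ 15/18. 18⁻¹ ≡ 35 (mod 37), so λ ≡ 15·35 ≡ 7.
  x = λ² - 5 - 5 = 49 - 10 ≡ 2; y = λ·(5 - 2) - 9 ≡ 12. → (2, 12)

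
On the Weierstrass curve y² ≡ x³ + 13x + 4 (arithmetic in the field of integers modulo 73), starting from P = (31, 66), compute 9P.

Double-and-add on 9 = (1001)₂. Start with P = (31, 66) for the leading 1-bit.
double: tangent at (31, 66): λ = (3·31² + 13)/(2·66) ≡ 49/59. 59⁻¹ ≡ 26 (mod 73), so λ ≡ 49·26 ≡ 33.
  x = λ² - 31 - 31 = 1089 - 62 ≡ 5; y = λ·(31 - 5) - 66 ≡ 62. → (5, 62)
double: tangent at (5, 62): λ = (3·5² + 13)/(2·62) ≡ 15/51. 51⁻¹ ≡ 63 (mod 73), so λ ≡ 15·63 ≡ 69.
  x = λ² - 5 - 5 = 4761 - 10 ≡ 6; y = λ·(5 - 6) - 62 ≡ 15. → (6, 15)
double: tangent at (6, 15): λ = (3·6² + 13)/(2·15) ≡ 48/30. 30⁻¹ ≡ 56 (mod 73), so λ ≡ 48·56 ≡ 60.
  x = λ² - 6 - 6 = 3600 - 12 ≡ 11; y = λ·(6 - 11) - 15 ≡ 50. → (11, 50)
add P: (11, 50) + (31, 66). λ = (66 - 50)/(31 - 11) ≡ 16/20 mod 73. 20⁻¹ ≡ 11 (mod 73), so λ ≡ 30.
  x = λ² - 11 - 31 = 900 - 42 ≡ 55; y = λ·(11 - 55) - 50 ≡ 17. → (55, 17)

(55, 17)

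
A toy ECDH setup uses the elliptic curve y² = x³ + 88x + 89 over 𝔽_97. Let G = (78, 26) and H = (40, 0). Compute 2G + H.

First 2G:
Repeated addition: build up to 2G.
2G: tangent at (78, 26): λ = (3·78² + 88)/(2·26) ≡ 7/52. 52⁻¹ ≡ 28 (mod 97) since 52·28 = 1456 ≡ 1, so λ ≡ 7·28 ≡ 2.
  x = λ² - 78 - 78 = 4 - 156 ≡ 42; y = λ·(78 - 42) - 26 ≡ 46. → (42, 46)
2G = (42, 46).
Finally 2G + H:
(42, 46) + (40, 0). λ = (0 - 46)/(40 - 42) ≡ 51/95 mod 97. 95⁻¹ ≡ 48 (mod 97) since 95·48 = 4560 ≡ 1, so λ ≡ 23.
  x = λ² - 42 - 40 = 529 - 82 ≡ 59; y = λ·(42 - 59) - 46 ≡ 48. → (59, 48)

(59, 48)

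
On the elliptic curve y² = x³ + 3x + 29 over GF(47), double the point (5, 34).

tangent at (5, 34): λ = (3·5² + 3)/(2·34) ≡ 31/21. 21⁻¹ ≡ 9 (mod 47) since 21·9 = 189 ≡ 1, so λ ≡ 31·9 ≡ 44.
  x = λ² - 5 - 5 = 1936 - 10 ≡ 46; y = λ·(5 - 46) - 34 ≡ 42. → (46, 42)

(46, 42)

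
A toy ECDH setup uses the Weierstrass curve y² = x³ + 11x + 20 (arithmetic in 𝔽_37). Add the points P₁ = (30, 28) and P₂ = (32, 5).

(24, 14)

(30, 28) + (32, 5). λ = (5 - 28)/(32 - 30) ≡ 14/2 mod 37. 2⁻¹ ≡ 19 (mod 37), so λ ≡ 7.
  x = λ² - 30 - 32 = 49 - 62 ≡ 24; y = λ·(30 - 24) - 28 ≡ 14. → (24, 14)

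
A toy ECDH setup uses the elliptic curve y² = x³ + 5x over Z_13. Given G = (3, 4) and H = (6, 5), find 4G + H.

First 4G:
Double-and-add on 4 = (100)₂. Start with G = (3, 4) for the leading 1-bit.
double: tangent at (3, 4): λ = (3·3² + 5)/(2·4) ≡ 6/8. 8⁻¹ ≡ 5 (mod 13), so λ ≡ 6·5 ≡ 4.
  x = λ² - 3 - 3 = 16 - 6 ≡ 10; y = λ·(3 - 10) - 4 ≡ 7. → (10, 7)
double: tangent at (10, 7): λ = (3·10² + 5)/(2·7) ≡ 6/1. 1⁻¹ ≡ 1 (mod 13), so λ ≡ 6·1 ≡ 6.
  x = λ² - 10 - 10 = 36 - 20 ≡ 3; y = λ·(10 - 3) - 7 ≡ 9. → (3, 9)
4G = (3, 9).
Finally 4G + H:
(3, 9) + (6, 5). λ = (5 - 9)/(6 - 3) ≡ 9/3 mod 13. 3⁻¹ ≡ 9 (mod 13), so λ ≡ 3.
  x = λ² - 3 - 6 = 9 - 9 ≡ 0; y = λ·(3 - 0) - 9 ≡ 0. → (0, 0)

(0, 0)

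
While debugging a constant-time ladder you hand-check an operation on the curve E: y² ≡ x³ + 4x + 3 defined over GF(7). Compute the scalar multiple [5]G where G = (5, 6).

Double-and-add on 5 = (101)₂. Start with G = (5, 6) for the leading 1-bit.
double: tangent at (5, 6): λ = (3·5² + 4)/(2·6) ≡ 2/5. 5⁻¹ ≡ 3 (mod 7), so λ ≡ 2·3 ≡ 6.
  x = λ² - 5 - 5 = 36 - 10 ≡ 5; y = λ·(5 - 5) - 6 ≡ 1. → (5, 1)
double: tangent at (5, 1): λ = (3·5² + 4)/(2·1) ≡ 2/2. 2⁻¹ ≡ 4 (mod 7) since 2·4 = 8 ≡ 1, so λ ≡ 2·4 ≡ 1.
  x = λ² - 5 - 5 = 1 - 10 ≡ 5; y = λ·(5 - 5) - 1 ≡ 6. → (5, 6)
add G: tangent at (5, 6): λ = (3·5² + 4)/(2·6) ≡ 2/5. 5⁻¹ ≡ 3 (mod 7) since 5·3 = 15 ≡ 1, so λ ≡ 2·3 ≡ 6.
  x = λ² - 5 - 5 = 36 - 10 ≡ 5; y = λ·(5 - 5) - 6 ≡ 1. → (5, 1)

(5, 1)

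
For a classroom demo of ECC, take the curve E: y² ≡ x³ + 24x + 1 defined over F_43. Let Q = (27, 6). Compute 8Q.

(40, 17)

Double-and-add on 8 = (1000)₂. Start with Q = (27, 6) for the leading 1-bit.
double: tangent at (27, 6): λ = (3·27² + 24)/(2·6) ≡ 18/12. 12⁻¹ ≡ 18 (mod 43), so λ ≡ 18·18 ≡ 23.
  x = λ² - 27 - 27 = 529 - 54 ≡ 2; y = λ·(27 - 2) - 6 ≡ 10. → (2, 10)
double: tangent at (2, 10): λ = (3·2² + 24)/(2·10) ≡ 36/20. 20⁻¹ ≡ 28 (mod 43), so λ ≡ 36·28 ≡ 19.
  x = λ² - 2 - 2 = 361 - 4 ≡ 13; y = λ·(2 - 13) - 10 ≡ 39. → (13, 39)
double: tangent at (13, 39): λ = (3·13² + 24)/(2·39) ≡ 15/35. 35⁻¹ ≡ 16 (mod 43) since 35·16 = 560 ≡ 1, so λ ≡ 15·16 ≡ 25.
  x = λ² - 13 - 13 = 625 - 26 ≡ 40; y = λ·(13 - 40) - 39 ≡ 17. → (40, 17)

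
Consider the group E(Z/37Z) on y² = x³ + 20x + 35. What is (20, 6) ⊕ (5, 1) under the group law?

(8, 35)

(20, 6) + (5, 1). λ = (1 - 6)/(5 - 20) ≡ 32/22 mod 37. 22⁻¹ ≡ 32 (mod 37) since 22·32 = 704 ≡ 1, so λ ≡ 25.
  x = λ² - 20 - 5 = 625 - 25 ≡ 8; y = λ·(20 - 8) - 6 ≡ 35. → (8, 35)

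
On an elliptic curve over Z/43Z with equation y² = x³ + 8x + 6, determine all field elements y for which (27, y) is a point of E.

x³ + 8x + 6 = 19905 ≡ 39 (mod 43).
39 is a non-residue mod 43; no y exists.

none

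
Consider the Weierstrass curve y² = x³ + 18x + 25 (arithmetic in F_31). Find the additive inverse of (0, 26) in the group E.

-(0, 26) = (0, -26 mod 31) = (0, 5).

(0, 5)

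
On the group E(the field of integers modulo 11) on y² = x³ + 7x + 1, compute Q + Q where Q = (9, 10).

tangent at (9, 10): λ = (3·9² + 7)/(2·10) ≡ 8/9. 9⁻¹ ≡ 5 (mod 11) since 9·5 = 45 ≡ 1, so λ ≡ 8·5 ≡ 7.
  x = λ² - 9 - 9 = 49 - 18 ≡ 9; y = λ·(9 - 9) - 10 ≡ 1. → (9, 1)

(9, 1)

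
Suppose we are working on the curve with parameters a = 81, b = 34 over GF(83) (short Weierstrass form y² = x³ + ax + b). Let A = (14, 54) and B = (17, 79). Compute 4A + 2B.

(1, 45)

First 4A:
Double-and-add on 4 = (100)₂. Start with A = (14, 54) for the leading 1-bit.
double: tangent at (14, 54): λ = (3·14² + 81)/(2·54) ≡ 5/25. 25⁻¹ ≡ 10 (mod 83) since 25·10 = 250 ≡ 1, so λ ≡ 5·10 ≡ 50.
  x = λ² - 14 - 14 = 2500 - 28 ≡ 65; y = λ·(14 - 65) - 54 ≡ 52. → (65, 52)
double: tangent at (65, 52): λ = (3·65² + 81)/(2·52) ≡ 57/21. 21⁻¹ ≡ 4 (mod 83) since 21·4 = 84 ≡ 1, so λ ≡ 57·4 ≡ 62.
  x = λ² - 65 - 65 = 3844 - 130 ≡ 62; y = λ·(65 - 62) - 52 ≡ 51. → (62, 51)
4A = (62, 51).
Next 2B:
Repeated addition: build up to 2B.
2B: tangent at (17, 79): λ = (3·17² + 81)/(2·79) ≡ 35/75. 75⁻¹ ≡ 31 (mod 83), so λ ≡ 35·31 ≡ 6.
  x = λ² - 17 - 17 = 36 - 34 ≡ 2; y = λ·(17 - 2) - 79 ≡ 11. → (2, 11)
2B = (2, 11).
Finally 4A + 2B:
(62, 51) + (2, 11). λ = (11 - 51)/(2 - 62) ≡ 43/23 mod 83. 23⁻¹ ≡ 65 (mod 83), so λ ≡ 56.
  x = λ² - 62 - 2 = 3136 - 64 ≡ 1; y = λ·(62 - 1) - 51 ≡ 45. → (1, 45)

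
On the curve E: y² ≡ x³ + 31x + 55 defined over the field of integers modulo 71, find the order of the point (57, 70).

3

2P: tangent at (57, 70): λ = (3·57² + 31)/(2·70) ≡ 51/69. 69⁻¹ ≡ 35 (mod 71) since 69·35 = 2415 ≡ 1, so λ ≡ 51·35 ≡ 10.
  x = λ² - 57 - 57 = 100 - 114 ≡ 57; y = λ·(57 - 57) - 70 ≡ 1. → (57, 1)
3P: (57, 1) + (57, 70): same x and y₁ ≡ -y₂, so the sum is O.
3P = O, so the order is 3.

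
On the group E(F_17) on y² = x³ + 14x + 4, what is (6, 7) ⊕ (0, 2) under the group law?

(15, 11)

(6, 7) + (0, 2). λ = (2 - 7)/(0 - 6) ≡ 12/11 mod 17. 11⁻¹ ≡ 14 (mod 17) since 11·14 = 154 ≡ 1, so λ ≡ 15.
  x = λ² - 6 - 0 = 225 - 6 ≡ 15; y = λ·(6 - 15) - 7 ≡ 11. → (15, 11)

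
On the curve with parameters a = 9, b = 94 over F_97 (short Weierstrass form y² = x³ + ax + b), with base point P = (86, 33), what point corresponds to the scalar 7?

Double-and-add on 7 = (111)₂. Start with P = (86, 33) for the leading 1-bit.
double: tangent at (86, 33): λ = (3·86² + 9)/(2·33) ≡ 81/66. 66⁻¹ ≡ 25 (mod 97), so λ ≡ 81·25 ≡ 85.
  x = λ² - 86 - 86 = 7225 - 172 ≡ 69; y = λ·(86 - 69) - 33 ≡ 54. → (69, 54)
add P: (69, 54) + (86, 33). λ = (33 - 54)/(86 - 69) ≡ 76/17 mod 97. 17⁻¹ ≡ 40 (mod 97) since 17·40 = 680 ≡ 1, so λ ≡ 33.
  x = λ² - 69 - 86 = 1089 - 155 ≡ 61; y = λ·(69 - 61) - 54 ≡ 16. → (61, 16)
double: tangent at (61, 16): λ = (3·61² + 9)/(2·16) ≡ 17/32. 32⁻¹ ≡ 94 (mod 97) since 32·94 = 3008 ≡ 1, so λ ≡ 17·94 ≡ 46.
  x = λ² - 61 - 61 = 2116 - 122 ≡ 54; y = λ·(61 - 54) - 16 ≡ 15. → (54, 15)
add P: (54, 15) + (86, 33). λ = (33 - 15)/(86 - 54) ≡ 18/32 mod 97. 32⁻¹ ≡ 94 (mod 97) since 32·94 = 3008 ≡ 1, so λ ≡ 43.
  x = λ² - 54 - 86 = 1849 - 140 ≡ 60; y = λ·(54 - 60) - 15 ≡ 18. → (60, 18)

(60, 18)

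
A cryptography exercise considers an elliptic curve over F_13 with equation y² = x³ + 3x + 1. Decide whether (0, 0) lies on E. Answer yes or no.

no

y² = 0² ≡ 0; x³ + 3x + 1 = 1 ≡ 1 (mod 13). 0 ≠ 1.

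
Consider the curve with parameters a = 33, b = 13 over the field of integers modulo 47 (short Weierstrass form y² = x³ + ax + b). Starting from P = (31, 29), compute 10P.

Double-and-add on 10 = (1010)₂. Start with P = (31, 29) for the leading 1-bit.
double: tangent at (31, 29): λ = (3·31² + 33)/(2·29) ≡ 2/11. 11⁻¹ ≡ 30 (mod 47), so λ ≡ 2·30 ≡ 13.
  x = λ² - 31 - 31 = 169 - 62 ≡ 13; y = λ·(31 - 13) - 29 ≡ 17. → (13, 17)
double: tangent at (13, 17): λ = (3·13² + 33)/(2·17) ≡ 23/34. 34⁻¹ ≡ 18 (mod 47), so λ ≡ 23·18 ≡ 38.
  x = λ² - 13 - 13 = 1444 - 26 ≡ 8; y = λ·(13 - 8) - 17 ≡ 32. → (8, 32)
add P: (8, 32) + (31, 29). λ = (29 - 32)/(31 - 8) ≡ 44/23 mod 47. 23⁻¹ ≡ 45 (mod 47), so λ ≡ 6.
  x = λ² - 8 - 31 = 36 - 39 ≡ 44; y = λ·(8 - 44) - 32 ≡ 34. → (44, 34)
double: tangent at (44, 34): λ = (3·44² + 33)/(2·34) ≡ 13/21. 21⁻¹ ≡ 9 (mod 47), so λ ≡ 13·9 ≡ 23.
  x = λ² - 44 - 44 = 529 - 88 ≡ 18; y = λ·(44 - 18) - 34 ≡ 0. → (18, 0)

(18, 0)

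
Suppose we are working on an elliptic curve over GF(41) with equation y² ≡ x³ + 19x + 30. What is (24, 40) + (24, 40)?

(16, 24)

tangent at (24, 40): λ = (3·24² + 19)/(2·40) ≡ 25/39. 39⁻¹ ≡ 20 (mod 41), so λ ≡ 25·20 ≡ 8.
  x = λ² - 24 - 24 = 64 - 48 ≡ 16; y = λ·(24 - 16) - 40 ≡ 24. → (16, 24)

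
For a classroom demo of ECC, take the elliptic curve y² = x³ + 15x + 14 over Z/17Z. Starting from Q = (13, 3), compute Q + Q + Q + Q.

Double-and-add on 4 = (100)₂. Start with Q = (13, 3) for the leading 1-bit.
double: tangent at (13, 3): λ = (3·13² + 15)/(2·3) ≡ 12/6. 6⁻¹ ≡ 3 (mod 17), so λ ≡ 12·3 ≡ 2.
  x = λ² - 13 - 13 = 4 - 26 ≡ 12; y = λ·(13 - 12) - 3 ≡ 16. → (12, 16)
double: tangent at (12, 16): λ = (3·12² + 15)/(2·16) ≡ 5/15. 15⁻¹ ≡ 8 (mod 17), so λ ≡ 5·8 ≡ 6.
  x = λ² - 12 - 12 = 36 - 24 ≡ 12; y = λ·(12 - 12) - 16 ≡ 1. → (12, 1)

(12, 1)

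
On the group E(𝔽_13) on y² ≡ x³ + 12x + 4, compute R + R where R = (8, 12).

tangent at (8, 12): λ = (3·8² + 12)/(2·12) ≡ 9/11. 11⁻¹ ≡ 6 (mod 13) since 11·6 = 66 ≡ 1, so λ ≡ 9·6 ≡ 2.
  x = λ² - 8 - 8 = 4 - 16 ≡ 1; y = λ·(8 - 1) - 12 ≡ 2. → (1, 2)

(1, 2)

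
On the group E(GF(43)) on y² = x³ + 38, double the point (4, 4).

tangent at (4, 4): λ = (3·4² + 0)/(2·4) ≡ 5/8. 8⁻¹ ≡ 27 (mod 43), so λ ≡ 5·27 ≡ 6.
  x = λ² - 4 - 4 = 36 - 8 ≡ 28; y = λ·(4 - 28) - 4 ≡ 24. → (28, 24)

(28, 24)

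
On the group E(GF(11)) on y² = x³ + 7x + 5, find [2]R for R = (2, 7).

(8, 10)

tangent at (2, 7): λ = (3·2² + 7)/(2·7) ≡ 8/3. 3⁻¹ ≡ 4 (mod 11), so λ ≡ 8·4 ≡ 10.
  x = λ² - 2 - 2 = 100 - 4 ≡ 8; y = λ·(2 - 8) - 7 ≡ 10. → (8, 10)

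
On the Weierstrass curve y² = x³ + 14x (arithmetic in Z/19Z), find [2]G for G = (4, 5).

tangent at (4, 5): λ = (3·4² + 14)/(2·5) ≡ 5/10. 10⁻¹ ≡ 2 (mod 19) since 10·2 = 20 ≡ 1, so λ ≡ 5·2 ≡ 10.
  x = λ² - 4 - 4 = 100 - 8 ≡ 16; y = λ·(4 - 16) - 5 ≡ 8. → (16, 8)

(16, 8)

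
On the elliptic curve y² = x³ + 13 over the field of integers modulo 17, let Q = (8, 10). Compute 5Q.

Double-and-add on 5 = (101)₂. Start with Q = (8, 10) for the leading 1-bit.
double: tangent at (8, 10): λ = (3·8² + 0)/(2·10) ≡ 5/3. 3⁻¹ ≡ 6 (mod 17), so λ ≡ 5·6 ≡ 13.
  x = λ² - 8 - 8 = 169 - 16 ≡ 0; y = λ·(8 - 0) - 10 ≡ 9. → (0, 9)
double: tangent at (0, 9): λ = (3·0² + 0)/(2·9) ≡ 0/1. 1⁻¹ ≡ 1 (mod 17) since 1·1 = 1 ≡ 1, so λ ≡ 0·1 ≡ 0.
  x = λ² - 0 - 0 = 0 - 0 ≡ 0; y = λ·(0 - 0) - 9 ≡ 8. → (0, 8)
add Q: (0, 8) + (8, 10). λ = (10 - 8)/(8 - 0) ≡ 2/8 mod 17. 8⁻¹ ≡ 15 (mod 17), so λ ≡ 13.
  x = λ² - 0 - 8 = 169 - 8 ≡ 8; y = λ·(0 - 8) - 8 ≡ 7. → (8, 7)

(8, 7)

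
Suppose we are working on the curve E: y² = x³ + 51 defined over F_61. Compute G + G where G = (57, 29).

(20, 50)

tangent at (57, 29): λ = (3·57² + 0)/(2·29) ≡ 48/58. 58⁻¹ ≡ 20 (mod 61) since 58·20 = 1160 ≡ 1, so λ ≡ 48·20 ≡ 45.
  x = λ² - 57 - 57 = 2025 - 114 ≡ 20; y = λ·(57 - 20) - 29 ≡ 50. → (20, 50)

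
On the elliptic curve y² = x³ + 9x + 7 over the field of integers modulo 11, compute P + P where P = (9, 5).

(5, 10)

tangent at (9, 5): λ = (3·9² + 9)/(2·5) ≡ 10/10. 10⁻¹ ≡ 10 (mod 11), so λ ≡ 10·10 ≡ 1.
  x = λ² - 9 - 9 = 1 - 18 ≡ 5; y = λ·(9 - 5) - 5 ≡ 10. → (5, 10)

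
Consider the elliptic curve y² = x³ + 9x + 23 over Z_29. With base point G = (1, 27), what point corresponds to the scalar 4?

(16, 0)

Repeated addition: build up to 4G.
2G: tangent at (1, 27): λ = (3·1² + 9)/(2·27) ≡ 12/25. 25⁻¹ ≡ 7 (mod 29), so λ ≡ 12·7 ≡ 26.
  x = λ² - 1 - 1 = 676 - 2 ≡ 7; y = λ·(1 - 7) - 27 ≡ 20. → (7, 20)
3G: (7, 20) + (1, 27). λ = (27 - 20)/(1 - 7) ≡ 7/23 mod 29. 23⁻¹ ≡ 24 (mod 29), so λ ≡ 23.
  x = λ² - 7 - 1 = 529 - 8 ≡ 28; y = λ·(7 - 28) - 20 ≡ 19. → (28, 19)
4G: (28, 19) + (1, 27). λ = (27 - 19)/(1 - 28) ≡ 8/2 mod 29. 2⁻¹ ≡ 15 (mod 29) since 2·15 = 30 ≡ 1, so λ ≡ 4.
  x = λ² - 28 - 1 = 16 - 29 ≡ 16; y = λ·(28 - 16) - 19 ≡ 0. → (16, 0)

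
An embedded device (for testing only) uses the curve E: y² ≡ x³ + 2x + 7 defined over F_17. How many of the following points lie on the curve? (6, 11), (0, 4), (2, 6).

(6, 11): 11² ≡ 2, rhs ≡ 14 → off.
(0, 4): 4² ≡ 16, rhs ≡ 7 → off.
(2, 6): 6² ≡ 2, rhs ≡ 2 → on.

1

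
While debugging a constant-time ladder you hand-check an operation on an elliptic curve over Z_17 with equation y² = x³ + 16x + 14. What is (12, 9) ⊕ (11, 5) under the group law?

(10, 16)

(12, 9) + (11, 5). λ = (5 - 9)/(11 - 12) ≡ 13/16 mod 17. 16⁻¹ ≡ 16 (mod 17), so λ ≡ 4.
  x = λ² - 12 - 11 = 16 - 23 ≡ 10; y = λ·(12 - 10) - 9 ≡ 16. → (10, 16)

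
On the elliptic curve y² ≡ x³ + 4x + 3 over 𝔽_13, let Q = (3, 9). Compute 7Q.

(9, 12)

Double-and-add on 7 = (111)₂. Start with Q = (3, 9) for the leading 1-bit.
double: tangent at (3, 9): λ = (3·3² + 4)/(2·9) ≡ 5/5. 5⁻¹ ≡ 8 (mod 13), so λ ≡ 5·8 ≡ 1.
  x = λ² - 3 - 3 = 1 - 6 ≡ 8; y = λ·(3 - 8) - 9 ≡ 12. → (8, 12)
add Q: (8, 12) + (3, 9). λ = (9 - 12)/(3 - 8) ≡ 10/8 mod 13. 8⁻¹ ≡ 5 (mod 13), so λ ≡ 11.
  x = λ² - 8 - 3 = 121 - 11 ≡ 6; y = λ·(8 - 6) - 12 ≡ 10. → (6, 10)
double: tangent at (6, 10): λ = (3·6² + 4)/(2·10) ≡ 8/7. 7⁻¹ ≡ 2 (mod 13), so λ ≡ 8·2 ≡ 3.
  x = λ² - 6 - 6 = 9 - 12 ≡ 10; y = λ·(6 - 10) - 10 ≡ 4. → (10, 4)
add Q: (10, 4) + (3, 9). λ = (9 - 4)/(3 - 10) ≡ 5/6 mod 13. 6⁻¹ ≡ 11 (mod 13) since 6·11 = 66 ≡ 1, so λ ≡ 3.
  x = λ² - 10 - 3 = 9 - 13 ≡ 9; y = λ·(10 - 9) - 4 ≡ 12. → (9, 12)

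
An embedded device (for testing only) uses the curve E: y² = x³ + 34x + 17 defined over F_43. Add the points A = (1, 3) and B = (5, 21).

(25, 18)

(1, 3) + (5, 21). λ = (21 - 3)/(5 - 1) ≡ 18/4 mod 43. 4⁻¹ ≡ 11 (mod 43), so λ ≡ 26.
  x = λ² - 1 - 5 = 676 - 6 ≡ 25; y = λ·(1 - 25) - 3 ≡ 18. → (25, 18)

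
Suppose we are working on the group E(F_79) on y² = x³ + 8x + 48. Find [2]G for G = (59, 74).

tangent at (59, 74): λ = (3·59² + 8)/(2·74) ≡ 23/69. 69⁻¹ ≡ 71 (mod 79), so λ ≡ 23·71 ≡ 53.
  x = λ² - 59 - 59 = 2809 - 118 ≡ 5; y = λ·(59 - 5) - 74 ≡ 23. → (5, 23)

(5, 23)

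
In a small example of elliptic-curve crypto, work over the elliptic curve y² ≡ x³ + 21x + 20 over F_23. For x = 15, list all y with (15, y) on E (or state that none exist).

x³ + 21x + 20 = 3710 ≡ 7 (mod 23).
7 is a non-residue mod 23; no y exists.

none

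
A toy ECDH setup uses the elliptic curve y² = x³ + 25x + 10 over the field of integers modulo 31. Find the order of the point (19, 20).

2P: tangent at (19, 20): λ = (3·19² + 25)/(2·20) ≡ 23/9. 9⁻¹ ≡ 7 (mod 31), so λ ≡ 23·7 ≡ 6.
  x = λ² - 19 - 19 = 36 - 38 ≡ 29; y = λ·(19 - 29) - 20 ≡ 13. → (29, 13)
3P: (29, 13) + (19, 20). λ = (20 - 13)/(19 - 29) ≡ 7/21 mod 31. 21⁻¹ ≡ 3 (mod 31), so λ ≡ 21.
  x = λ² - 29 - 19 = 441 - 48 ≡ 21; y = λ·(29 - 21) - 13 ≡ 0. → (21, 0)
4P: (21, 0) + (19, 20). λ = (20 - 0)/(19 - 21) ≡ 20/29 mod 31. 29⁻¹ ≡ 15 (mod 31), so λ ≡ 21.
  x = λ² - 21 - 19 = 441 - 40 ≡ 29; y = λ·(21 - 29) - 0 ≡ 18. → (29, 18)
5P: (29, 18) + (19, 20). λ = (20 - 18)/(19 - 29) ≡ 2/21 mod 31. 21⁻¹ ≡ 3 (mod 31), so λ ≡ 6.
  x = λ² - 29 - 19 = 36 - 48 ≡ 19; y = λ·(29 - 19) - 18 ≡ 11. → (19, 11)
6P: (19, 11) + (19, 20): same x and y₁ ≡ -y₂, so the sum is ∞.
6P = ∞, so the order is 6.

6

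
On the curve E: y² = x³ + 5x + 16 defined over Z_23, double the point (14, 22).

tangent at (14, 22): λ = (3·14² + 5)/(2·22) ≡ 18/21. 21⁻¹ ≡ 11 (mod 23), so λ ≡ 18·11 ≡ 14.
  x = λ² - 14 - 14 = 196 - 28 ≡ 7; y = λ·(14 - 7) - 22 ≡ 7. → (7, 7)

(7, 7)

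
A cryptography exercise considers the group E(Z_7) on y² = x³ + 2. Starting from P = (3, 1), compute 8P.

(3, 6)

Repeated addition: build up to 8P.
2P: tangent at (3, 1): λ = (3·3² + 0)/(2·1) ≡ 6/2. 2⁻¹ ≡ 4 (mod 7) since 2·4 = 8 ≡ 1, so λ ≡ 6·4 ≡ 3.
  x = λ² - 3 - 3 = 9 - 6 ≡ 3; y = λ·(3 - 3) - 1 ≡ 6. → (3, 6)
3P: (3, 6) + (3, 1): same x and y₁ ≡ -y₂, so the sum is O.
4P: O + (3, 1) = (3, 1) (identity).
5P: tangent at (3, 1): λ = (3·3² + 0)/(2·1) ≡ 6/2. 2⁻¹ ≡ 4 (mod 7), so λ ≡ 6·4 ≡ 3.
  x = λ² - 3 - 3 = 9 - 6 ≡ 3; y = λ·(3 - 3) - 1 ≡ 6. → (3, 6)
6P: (3, 6) + (3, 1): same x and y₁ ≡ -y₂, so the sum is O.
7P: O + (3, 1) = (3, 1) (identity).
8P: tangent at (3, 1): λ = (3·3² + 0)/(2·1) ≡ 6/2. 2⁻¹ ≡ 4 (mod 7), so λ ≡ 6·4 ≡ 3.
  x = λ² - 3 - 3 = 9 - 6 ≡ 3; y = λ·(3 - 3) - 1 ≡ 6. → (3, 6)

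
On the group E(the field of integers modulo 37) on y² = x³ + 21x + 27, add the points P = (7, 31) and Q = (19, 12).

(7, 31) + (19, 12). λ = (12 - 31)/(19 - 7) ≡ 18/12 mod 37. 12⁻¹ ≡ 34 (mod 37), so λ ≡ 20.
  x = λ² - 7 - 19 = 400 - 26 ≡ 4; y = λ·(7 - 4) - 31 ≡ 29. → (4, 29)

(4, 29)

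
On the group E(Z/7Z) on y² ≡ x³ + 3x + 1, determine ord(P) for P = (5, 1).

6

2P: tangent at (5, 1): λ = (3·5² + 3)/(2·1) ≡ 1/2. 2⁻¹ ≡ 4 (mod 7) since 2·4 = 8 ≡ 1, so λ ≡ 1·4 ≡ 4.
  x = λ² - 5 - 5 = 16 - 10 ≡ 6; y = λ·(5 - 6) - 1 ≡ 2. → (6, 2)
3P: (6, 2) + (5, 1). λ = (1 - 2)/(5 - 6) ≡ 6/6 mod 7. 6⁻¹ ≡ 6 (mod 7), so λ ≡ 1.
  x = λ² - 6 - 5 = 1 - 11 ≡ 4; y = λ·(6 - 4) - 2 ≡ 0. → (4, 0)
4P: (4, 0) + (5, 1). λ = (1 - 0)/(5 - 4) ≡ 1/1 mod 7. 1⁻¹ ≡ 1 (mod 7), so λ ≡ 1.
  x = λ² - 4 - 5 = 1 - 9 ≡ 6; y = λ·(4 - 6) - 0 ≡ 5. → (6, 5)
5P: (6, 5) + (5, 1). λ = (1 - 5)/(5 - 6) ≡ 3/6 mod 7. 6⁻¹ ≡ 6 (mod 7), so λ ≡ 4.
  x = λ² - 6 - 5 = 16 - 11 ≡ 5; y = λ·(6 - 5) - 5 ≡ 6. → (5, 6)
6P: (5, 6) + (5, 1): same x and y₁ ≡ -y₂, so the sum is ∞.
6P = ∞, so the order is 6.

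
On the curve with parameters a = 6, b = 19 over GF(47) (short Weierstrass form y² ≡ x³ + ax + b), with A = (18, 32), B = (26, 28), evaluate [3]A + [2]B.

(44, 31)

First 3A:
Repeated addition: build up to 3A.
2A: tangent at (18, 32): λ = (3·18² + 6)/(2·32) ≡ 38/17. 17⁻¹ ≡ 36 (mod 47), so λ ≡ 38·36 ≡ 5.
  x = λ² - 18 - 18 = 25 - 36 ≡ 36; y = λ·(18 - 36) - 32 ≡ 19. → (36, 19)
3A: (36, 19) + (18, 32). λ = (32 - 19)/(18 - 36) ≡ 13/29 mod 47. 29⁻¹ ≡ 13 (mod 47) since 29·13 = 377 ≡ 1, so λ ≡ 28.
  x = λ² - 36 - 18 = 784 - 54 ≡ 25; y = λ·(36 - 25) - 19 ≡ 7. → (25, 7)
3A = (25, 7).
Next 2B:
Repeated addition: build up to 2B.
2B: tangent at (26, 28): λ = (3·26² + 6)/(2·28) ≡ 13/9. 9⁻¹ ≡ 21 (mod 47), so λ ≡ 13·21 ≡ 38.
  x = λ² - 26 - 26 = 1444 - 52 ≡ 29; y = λ·(26 - 29) - 28 ≡ 46. → (29, 46)
2B = (29, 46).
Finally 3A + 2B:
(25, 7) + (29, 46). λ = (46 - 7)/(29 - 25) ≡ 39/4 mod 47. 4⁻¹ ≡ 12 (mod 47) since 4·12 = 48 ≡ 1, so λ ≡ 45.
  x = λ² - 25 - 29 = 2025 - 54 ≡ 44; y = λ·(25 - 44) - 7 ≡ 31. → (44, 31)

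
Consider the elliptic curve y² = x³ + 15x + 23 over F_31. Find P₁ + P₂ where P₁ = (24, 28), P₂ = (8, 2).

(24, 28) + (8, 2). λ = (2 - 28)/(8 - 24) ≡ 5/15 mod 31. 15⁻¹ ≡ 29 (mod 31), so λ ≡ 21.
  x = λ² - 24 - 8 = 441 - 32 ≡ 6; y = λ·(24 - 6) - 28 ≡ 9. → (6, 9)

(6, 9)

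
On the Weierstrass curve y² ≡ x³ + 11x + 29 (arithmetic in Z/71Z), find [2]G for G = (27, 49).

tangent at (27, 49): λ = (3·27² + 11)/(2·49) ≡ 68/27. 27⁻¹ ≡ 50 (mod 71), so λ ≡ 68·50 ≡ 63.
  x = λ² - 27 - 27 = 3969 - 54 ≡ 10; y = λ·(27 - 10) - 49 ≡ 28. → (10, 28)

(10, 28)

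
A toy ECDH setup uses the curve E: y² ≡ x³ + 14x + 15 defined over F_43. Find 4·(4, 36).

Write P = (4, 36).
Repeated addition: build up to 4P.
2P: tangent at (4, 36): λ = (3·4² + 14)/(2·36) ≡ 19/29. 29⁻¹ ≡ 3 (mod 43), so λ ≡ 19·3 ≡ 14.
  x = λ² - 4 - 4 = 196 - 8 ≡ 16; y = λ·(4 - 16) - 36 ≡ 11. → (16, 11)
3P: (16, 11) + (4, 36). λ = (36 - 11)/(4 - 16) ≡ 25/31 mod 43. 31⁻¹ ≡ 25 (mod 43), so λ ≡ 23.
  x = λ² - 16 - 4 = 529 - 20 ≡ 36; y = λ·(16 - 36) - 11 ≡ 2. → (36, 2)
4P: (36, 2) + (4, 36). λ = (36 - 2)/(4 - 36) ≡ 34/11 mod 43. 11⁻¹ ≡ 4 (mod 43), so λ ≡ 7.
  x = λ² - 36 - 4 = 49 - 40 ≡ 9; y = λ·(36 - 9) - 2 ≡ 15. → (9, 15)

(9, 15)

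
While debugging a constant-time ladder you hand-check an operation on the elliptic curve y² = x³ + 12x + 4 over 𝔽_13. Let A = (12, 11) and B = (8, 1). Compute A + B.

(9, 3)

(12, 11) + (8, 1). λ = (1 - 11)/(8 - 12) ≡ 3/9 mod 13. 9⁻¹ ≡ 3 (mod 13), so λ ≡ 9.
  x = λ² - 12 - 8 = 81 - 20 ≡ 9; y = λ·(12 - 9) - 11 ≡ 3. → (9, 3)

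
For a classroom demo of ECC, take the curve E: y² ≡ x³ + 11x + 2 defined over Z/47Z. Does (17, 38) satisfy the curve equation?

y² = 38² ≡ 34; x³ + 11x + 2 = 5102 ≡ 26 (mod 47). 34 ≠ 26.

no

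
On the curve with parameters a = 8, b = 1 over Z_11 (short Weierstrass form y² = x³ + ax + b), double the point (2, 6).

tangent at (2, 6): λ = (3·2² + 8)/(2·6) ≡ 9/1. 1⁻¹ ≡ 1 (mod 11), so λ ≡ 9·1 ≡ 9.
  x = λ² - 2 - 2 = 81 - 4 ≡ 0; y = λ·(2 - 0) - 6 ≡ 1. → (0, 1)

(0, 1)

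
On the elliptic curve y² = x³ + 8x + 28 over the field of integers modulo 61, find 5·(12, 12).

Write P = (12, 12).
Double-and-add on 5 = (101)₂. Start with P = (12, 12) for the leading 1-bit.
double: tangent at (12, 12): λ = (3·12² + 8)/(2·12) ≡ 13/24. 24⁻¹ ≡ 28 (mod 61) since 24·28 = 672 ≡ 1, so λ ≡ 13·28 ≡ 59.
  x = λ² - 12 - 12 = 3481 - 24 ≡ 41; y = λ·(12 - 41) - 12 ≡ 46. → (41, 46)
double: tangent at (41, 46): λ = (3·41² + 8)/(2·46) ≡ 49/31. 31⁻¹ ≡ 2 (mod 61), so λ ≡ 49·2 ≡ 37.
  x = λ² - 41 - 41 = 1369 - 82 ≡ 6; y = λ·(41 - 6) - 46 ≡ 29. → (6, 29)
add P: (6, 29) + (12, 12). λ = (12 - 29)/(12 - 6) ≡ 44/6 mod 61. 6⁻¹ ≡ 51 (mod 61) since 6·51 = 306 ≡ 1, so λ ≡ 48.
  x = λ² - 6 - 12 = 2304 - 18 ≡ 29; y = λ·(6 - 29) - 29 ≡ 26. → (29, 26)

(29, 26)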